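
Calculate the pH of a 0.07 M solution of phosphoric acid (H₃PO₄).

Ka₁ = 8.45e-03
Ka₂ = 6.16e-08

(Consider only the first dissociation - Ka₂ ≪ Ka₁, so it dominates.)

First dissociation dominates. From Ka₁ = [H⁺][HA⁻]/[H₂A], x² + Ka₁·x − Ka₁·C = 0 with C = 0.07 M and Ka₁ = 8.45e-03. Solving: [H⁺] = (−Ka₁ + √(Ka₁² + 4·Ka₁·C)) / 2 = 2.0460e-02 M. pH = -log(2.0460e-02) = 1.69.

pH = 1.69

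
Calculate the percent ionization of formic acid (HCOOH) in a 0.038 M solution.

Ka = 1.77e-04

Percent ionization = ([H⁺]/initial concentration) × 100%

Using Ka equilibrium: x² + Ka×x - Ka×C = 0. Solving: [H⁺] = 2.5065e-03. Percent = (2.5065e-03/0.038) × 100

Percent ionization = 6.6%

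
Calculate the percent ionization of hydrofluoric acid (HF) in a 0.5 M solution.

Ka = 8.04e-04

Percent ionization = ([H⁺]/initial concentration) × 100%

Using Ka equilibrium: x² + Ka×x - Ka×C = 0. Solving: [H⁺] = 1.9652e-02. Percent = (1.9652e-02/0.5) × 100

Percent ionization = 3.93%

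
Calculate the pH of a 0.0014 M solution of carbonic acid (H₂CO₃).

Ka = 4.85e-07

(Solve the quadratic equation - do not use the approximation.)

x² + Ka×x - Ka×C = 0. Using quadratic formula: [H⁺] = 2.5816e-05

pH = 4.59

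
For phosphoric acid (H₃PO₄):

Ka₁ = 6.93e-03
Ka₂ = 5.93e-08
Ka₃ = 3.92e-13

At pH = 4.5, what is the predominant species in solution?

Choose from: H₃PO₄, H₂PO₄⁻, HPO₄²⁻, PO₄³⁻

pKa₁ = 2.16, pKa₂ = 7.23, pKa₃ = 12.41. For a polyprotic acid the predominant species crosses at each pKa: below pKa_n the protonated form dominates, above it the deprotonated form does. At pH = 4.5, the predominant species is H₂PO₄⁻.

H₂PO₄⁻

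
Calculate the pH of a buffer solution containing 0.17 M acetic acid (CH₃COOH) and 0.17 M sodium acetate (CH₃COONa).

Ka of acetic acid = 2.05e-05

pKa = -log(2.05e-05) = 4.69. pH = pKa + log([A⁻]/[HA]) = 4.69 + log(0.17/0.17)

pH = 4.69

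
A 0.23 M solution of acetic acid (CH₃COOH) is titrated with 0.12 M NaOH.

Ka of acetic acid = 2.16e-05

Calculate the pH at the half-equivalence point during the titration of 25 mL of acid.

At half-equivalence [HA] = [A⁻], so Henderson-Hasselbalch gives pH = pKa = -log(2.16e-05) = 4.67.

pH = pKa = 4.67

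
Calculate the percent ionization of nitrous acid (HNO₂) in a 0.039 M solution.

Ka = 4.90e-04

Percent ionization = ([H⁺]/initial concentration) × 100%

Using Ka equilibrium: x² + Ka×x - Ka×C = 0. Solving: [H⁺] = 4.1334e-03. Percent = (4.1334e-03/0.039) × 100

Percent ionization = 10.6%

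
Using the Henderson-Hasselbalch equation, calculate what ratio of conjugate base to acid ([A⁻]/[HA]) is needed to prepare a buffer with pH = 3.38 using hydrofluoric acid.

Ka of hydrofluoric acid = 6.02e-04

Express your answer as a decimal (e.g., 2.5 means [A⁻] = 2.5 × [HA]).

pKa = -log(6.02e-04) = 3.2204. pH = pKa + log([A⁻]/[HA]), so log([A⁻]/[HA]) = pH − pKa = 3.38 − 3.2204 = 0.1596. [A⁻]/[HA] = 10^(0.1596) = 1.44

[A⁻]/[HA] = 1.44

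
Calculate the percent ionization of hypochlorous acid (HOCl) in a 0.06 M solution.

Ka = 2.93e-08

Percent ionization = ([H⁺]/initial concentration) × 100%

Using Ka equilibrium: x² + Ka×x - Ka×C = 0. Solving: [H⁺] = 4.1914e-05. Percent = (4.1914e-05/0.06) × 100

Percent ionization = 0.0699%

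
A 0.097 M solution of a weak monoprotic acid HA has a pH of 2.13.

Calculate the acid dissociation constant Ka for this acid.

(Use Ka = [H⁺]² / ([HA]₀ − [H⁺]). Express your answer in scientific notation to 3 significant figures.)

[H⁺] = 10^(−pH) = 10^(−2.13) = 7.413e-03 M. For HA ⇌ H⁺ + A⁻, Ka = [H⁺][A⁻]/[HA] = [H⁺]² / ([HA]₀ − [H⁺]) = (7.413e-03)² / (0.097 − 7.413e-03) = 6.13e-04.

K_a = 6.13e-04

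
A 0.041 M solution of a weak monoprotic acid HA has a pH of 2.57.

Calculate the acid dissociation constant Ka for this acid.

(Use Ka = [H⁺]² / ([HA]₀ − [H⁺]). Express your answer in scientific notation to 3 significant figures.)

[H⁺] = 10^(−pH) = 10^(−2.57) = 2.692e-03 M. For HA ⇌ H⁺ + A⁻, Ka = [H⁺][A⁻]/[HA] = [H⁺]² / ([HA]₀ − [H⁺]) = (2.692e-03)² / (0.041 − 2.692e-03) = 1.89e-04.

K_a = 1.89e-04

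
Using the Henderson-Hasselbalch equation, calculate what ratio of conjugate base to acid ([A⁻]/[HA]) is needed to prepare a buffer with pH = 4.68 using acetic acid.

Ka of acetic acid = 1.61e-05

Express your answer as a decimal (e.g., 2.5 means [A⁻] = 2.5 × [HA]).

pKa = -log(1.61e-05) = 4.7932. pH = pKa + log([A⁻]/[HA]), so log([A⁻]/[HA]) = pH − pKa = 4.68 − 4.7932 = -0.1132. [A⁻]/[HA] = 10^(-0.1132) = 0.771

[A⁻]/[HA] = 0.771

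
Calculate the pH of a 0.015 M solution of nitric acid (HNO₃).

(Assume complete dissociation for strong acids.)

[H⁺] = 0.015 M for strong acid. pH = -log[H⁺] = -log(0.015)

pH = 1.82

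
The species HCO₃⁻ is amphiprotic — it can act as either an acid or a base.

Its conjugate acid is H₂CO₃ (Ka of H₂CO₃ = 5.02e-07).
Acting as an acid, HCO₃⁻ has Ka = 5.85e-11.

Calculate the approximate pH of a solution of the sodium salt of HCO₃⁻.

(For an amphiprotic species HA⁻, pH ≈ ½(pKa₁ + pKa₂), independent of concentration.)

pKa₁ = -log(5.02e-07) = 6.30; pKa₂ = -log(5.85e-11) = 10.23. For an amphiprotic species, pH ≈ ½(pKa₁ + pKa₂) = ½(6.30 + 10.23) = 8.27.

pH = 8.27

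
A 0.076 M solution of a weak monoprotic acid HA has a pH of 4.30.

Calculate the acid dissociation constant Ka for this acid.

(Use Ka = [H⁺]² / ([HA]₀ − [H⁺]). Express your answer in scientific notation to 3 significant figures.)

[H⁺] = 10^(−pH) = 10^(−4.30) = 5.012e-05 M. For HA ⇌ H⁺ + A⁻, Ka = [H⁺][A⁻]/[HA] = [H⁺]² / ([HA]₀ − [H⁺]) = (5.012e-05)² / (0.076 − 5.012e-05) = 3.31e-08.

K_a = 3.31e-08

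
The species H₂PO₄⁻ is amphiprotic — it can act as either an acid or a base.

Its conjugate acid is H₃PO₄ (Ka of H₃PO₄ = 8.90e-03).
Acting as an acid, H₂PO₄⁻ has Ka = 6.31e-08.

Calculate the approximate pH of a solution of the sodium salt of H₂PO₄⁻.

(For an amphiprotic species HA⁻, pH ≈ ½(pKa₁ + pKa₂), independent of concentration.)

pKa₁ = -log(8.90e-03) = 2.05; pKa₂ = -log(6.31e-08) = 7.20. For an amphiprotic species, pH ≈ ½(pKa₁ + pKa₂) = ½(2.05 + 7.20) = 4.63.

pH = 4.63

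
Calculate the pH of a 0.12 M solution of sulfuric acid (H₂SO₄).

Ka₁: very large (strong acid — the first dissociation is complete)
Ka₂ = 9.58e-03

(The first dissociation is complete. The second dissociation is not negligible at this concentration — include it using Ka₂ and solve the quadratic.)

First dissociation is complete: [H⁺]₀ = [HSO₄⁻]₀ = C = 0.12 M. Second dissociation HSO₄⁻ ⇌ H⁺ + SO₄²⁻: let x = [SO₄²⁻]. Ka₂ = (C + x)·x / (C − x) = 9.58e-03 → x² + (C + Ka₂)·x − Ka₂·C = 0 → x² + 0.12958·x − 1.150e-03 = 0. x = (−0.12958 + √(0.12958² + 4 × 1.150e-03)) / 2 = 8.3355e-03 M. [H⁺] = C + x = 0.12 + 8.3355e-03 = 1.2834e-01 M. pH = -log(1.2834e-01) = 0.89.

pH = 0.89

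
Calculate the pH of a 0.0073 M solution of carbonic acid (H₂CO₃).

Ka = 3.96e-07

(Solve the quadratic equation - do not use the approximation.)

x² + Ka×x - Ka×C = 0. Using quadratic formula: [H⁺] = 5.3569e-05

pH = 4.27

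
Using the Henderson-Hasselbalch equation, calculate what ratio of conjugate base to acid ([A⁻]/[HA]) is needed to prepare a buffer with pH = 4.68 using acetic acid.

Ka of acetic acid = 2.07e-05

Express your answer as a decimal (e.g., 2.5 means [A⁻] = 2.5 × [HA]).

pKa = -log(2.07e-05) = 4.6840. pH = pKa + log([A⁻]/[HA]), so log([A⁻]/[HA]) = pH − pKa = 4.68 − 4.6840 = -0.0040. [A⁻]/[HA] = 10^(-0.0040) = 0.991

[A⁻]/[HA] = 0.991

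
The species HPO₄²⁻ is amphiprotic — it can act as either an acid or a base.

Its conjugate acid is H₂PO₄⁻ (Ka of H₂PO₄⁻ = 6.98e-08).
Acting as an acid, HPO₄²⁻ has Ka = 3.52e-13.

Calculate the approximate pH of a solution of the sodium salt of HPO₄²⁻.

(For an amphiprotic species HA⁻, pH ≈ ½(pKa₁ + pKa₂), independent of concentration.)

pKa₁ = -log(6.98e-08) = 7.16; pKa₂ = -log(3.52e-13) = 12.45. For an amphiprotic species, pH ≈ ½(pKa₁ + pKa₂) = ½(7.16 + 12.45) = 9.80.

pH = 9.80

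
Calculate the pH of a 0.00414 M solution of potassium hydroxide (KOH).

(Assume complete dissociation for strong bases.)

[OH⁻] = 0.00414 M for strong base. pOH = -log[OH⁻] = 2.38, pH = 14 - pOH

pH = 11.62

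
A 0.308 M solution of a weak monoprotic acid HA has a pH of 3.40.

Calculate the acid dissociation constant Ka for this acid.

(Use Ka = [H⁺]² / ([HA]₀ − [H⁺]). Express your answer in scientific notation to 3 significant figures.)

[H⁺] = 10^(−pH) = 10^(−3.40) = 3.981e-04 M. For HA ⇌ H⁺ + A⁻, Ka = [H⁺][A⁻]/[HA] = [H⁺]² / ([HA]₀ − [H⁺]) = (3.981e-04)² / (0.308 − 3.981e-04) = 5.15e-07.

K_a = 5.15e-07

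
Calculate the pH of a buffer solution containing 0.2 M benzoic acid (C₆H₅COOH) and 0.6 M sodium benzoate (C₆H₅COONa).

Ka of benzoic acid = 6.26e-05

pKa = -log(6.26e-05) = 4.20. pH = pKa + log([A⁻]/[HA]) = 4.20 + log(0.6/0.2)

pH = 4.68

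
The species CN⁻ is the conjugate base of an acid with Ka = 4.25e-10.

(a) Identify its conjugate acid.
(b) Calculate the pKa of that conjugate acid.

(a) The conjugate acid is formed by adding one H⁺ to CN⁻, giving HCN. (b) pKa = -log(Ka) = -log(4.25e-10) = 9.37.

Conjugate acid: HCN; pK_a = 9.37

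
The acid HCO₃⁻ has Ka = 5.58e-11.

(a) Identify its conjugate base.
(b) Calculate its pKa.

(a) The conjugate base is formed by removing one H⁺ from HCO₃⁻, giving CO₃²⁻. (b) pKa = -log(Ka) = -log(5.58e-11) = 10.25.

Conjugate base: CO₃²⁻; pK_a = 10.25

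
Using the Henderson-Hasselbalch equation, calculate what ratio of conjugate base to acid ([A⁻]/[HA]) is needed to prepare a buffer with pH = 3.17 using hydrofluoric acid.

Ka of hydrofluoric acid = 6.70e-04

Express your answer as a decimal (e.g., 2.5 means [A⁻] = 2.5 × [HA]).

pKa = -log(6.70e-04) = 3.1739. pH = pKa + log([A⁻]/[HA]), so log([A⁻]/[HA]) = pH − pKa = 3.17 − 3.1739 = -0.0039. [A⁻]/[HA] = 10^(-0.0039) = 0.991

[A⁻]/[HA] = 0.991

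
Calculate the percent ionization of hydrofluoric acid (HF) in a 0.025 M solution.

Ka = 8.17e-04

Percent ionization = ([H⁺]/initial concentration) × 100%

Using Ka equilibrium: x² + Ka×x - Ka×C = 0. Solving: [H⁺] = 4.1293e-03. Percent = (4.1293e-03/0.025) × 100

Percent ionization = 16.5%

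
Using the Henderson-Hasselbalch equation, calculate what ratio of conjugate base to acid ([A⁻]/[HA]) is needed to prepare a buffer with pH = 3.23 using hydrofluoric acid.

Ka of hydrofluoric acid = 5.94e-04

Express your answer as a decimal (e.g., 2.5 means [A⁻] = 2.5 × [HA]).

pKa = -log(5.94e-04) = 3.2262. pH = pKa + log([A⁻]/[HA]), so log([A⁻]/[HA]) = pH − pKa = 3.23 − 3.2262 = 0.0038. [A⁻]/[HA] = 10^(0.0038) = 1.01

[A⁻]/[HA] = 1.01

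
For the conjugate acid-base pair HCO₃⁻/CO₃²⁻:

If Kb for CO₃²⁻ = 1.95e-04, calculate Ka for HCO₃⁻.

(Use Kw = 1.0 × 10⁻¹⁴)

For a conjugate pair Ka × Kb = Kw, so Ka = Kw/Kb = 1.0 × 10⁻¹⁴ / 1.95e-04 = 5.13e-11.

K_a = 5.13e-11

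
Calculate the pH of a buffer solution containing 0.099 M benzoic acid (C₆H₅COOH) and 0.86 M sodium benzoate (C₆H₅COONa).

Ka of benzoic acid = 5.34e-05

pKa = -log(5.34e-05) = 4.27. pH = pKa + log([A⁻]/[HA]) = 4.27 + log(0.86/0.099)

pH = 5.21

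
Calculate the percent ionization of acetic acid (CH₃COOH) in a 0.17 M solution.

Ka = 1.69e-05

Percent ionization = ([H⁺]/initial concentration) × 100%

Using Ka equilibrium: x² + Ka×x - Ka×C = 0. Solving: [H⁺] = 1.6866e-03. Percent = (1.6866e-03/0.17) × 100

Percent ionization = 0.992%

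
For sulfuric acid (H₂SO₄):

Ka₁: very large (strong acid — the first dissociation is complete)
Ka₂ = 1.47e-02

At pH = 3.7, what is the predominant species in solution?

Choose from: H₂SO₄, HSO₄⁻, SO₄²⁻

The first dissociation is complete, so H₂SO₄ itself is never the predominant species in water; pKa₂ = -log(1.47e-02) = 1.83. For a polyprotic acid the predominant species crosses at each pKa: below pKa_n the protonated form dominates, above it the deprotonated form does. At pH = 3.7, the predominant species is SO₄²⁻.

SO₄²⁻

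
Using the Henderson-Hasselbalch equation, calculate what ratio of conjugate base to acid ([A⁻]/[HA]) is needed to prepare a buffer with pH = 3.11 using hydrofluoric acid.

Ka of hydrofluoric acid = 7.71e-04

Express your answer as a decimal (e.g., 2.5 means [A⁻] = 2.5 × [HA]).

pKa = -log(7.71e-04) = 3.1129. pH = pKa + log([A⁻]/[HA]), so log([A⁻]/[HA]) = pH − pKa = 3.11 − 3.1129 = -0.0029. [A⁻]/[HA] = 10^(-0.0029) = 0.993

[A⁻]/[HA] = 0.993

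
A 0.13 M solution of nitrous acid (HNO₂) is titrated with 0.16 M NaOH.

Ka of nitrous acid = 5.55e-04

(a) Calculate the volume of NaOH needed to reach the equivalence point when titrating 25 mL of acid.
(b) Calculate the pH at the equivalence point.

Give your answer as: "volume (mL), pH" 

moles acid = 0.13 × 25/1000 = 0.00325 mol; V_base = moles/0.16 × 1000 = 20.3 mL. At equivalence only the conjugate base is present: [A⁻] = 0.00325/0.045 = 7.1724e-02 M. Kb = Kw/Ka = 1.80e-11; [OH⁻] = √(Kb × [A⁻]) = 1.1368e-06; pOH = 5.94; pH = 14 - pOH = 8.06.

V = 20.3 mL, pH = 8.06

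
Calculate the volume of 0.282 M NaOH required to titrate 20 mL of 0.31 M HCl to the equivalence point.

At equivalence: moles acid = moles base. moles HCl = 0.31 × 20/1000 = 0.0062 mol. V_base = moles / 0.282 × 1000 = 22.0 mL.

V_{base} = 22.0 mL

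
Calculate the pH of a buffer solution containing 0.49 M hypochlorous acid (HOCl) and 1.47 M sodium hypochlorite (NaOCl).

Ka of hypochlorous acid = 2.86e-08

pKa = -log(2.86e-08) = 7.54. pH = pKa + log([A⁻]/[HA]) = 7.54 + log(1.47/0.49)

pH = 8.02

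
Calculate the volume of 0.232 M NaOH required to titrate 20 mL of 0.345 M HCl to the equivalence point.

At equivalence: moles acid = moles base. moles HCl = 0.345 × 20/1000 = 0.0069 mol. V_base = moles / 0.232 × 1000 = 29.7 mL.

V_{base} = 29.7 mL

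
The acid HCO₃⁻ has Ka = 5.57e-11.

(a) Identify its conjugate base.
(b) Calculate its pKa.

(a) The conjugate base is formed by removing one H⁺ from HCO₃⁻, giving CO₃²⁻. (b) pKa = -log(Ka) = -log(5.57e-11) = 10.25.

Conjugate base: CO₃²⁻; pK_a = 10.25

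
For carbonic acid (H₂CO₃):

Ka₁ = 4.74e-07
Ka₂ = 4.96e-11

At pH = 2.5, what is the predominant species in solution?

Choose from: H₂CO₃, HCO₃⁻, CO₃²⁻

pKa₁ = 6.32, pKa₂ = 10.30. For a polyprotic acid the predominant species crosses at each pKa: below pKa_n the protonated form dominates, above it the deprotonated form does. At pH = 2.5, the predominant species is H₂CO₃.

H₂CO₃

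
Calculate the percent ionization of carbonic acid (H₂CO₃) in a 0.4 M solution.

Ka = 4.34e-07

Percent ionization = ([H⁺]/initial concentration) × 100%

Using Ka equilibrium: x² + Ka×x - Ka×C = 0. Solving: [H⁺] = 4.1644e-04. Percent = (4.1644e-04/0.4) × 100

Percent ionization = 0.104%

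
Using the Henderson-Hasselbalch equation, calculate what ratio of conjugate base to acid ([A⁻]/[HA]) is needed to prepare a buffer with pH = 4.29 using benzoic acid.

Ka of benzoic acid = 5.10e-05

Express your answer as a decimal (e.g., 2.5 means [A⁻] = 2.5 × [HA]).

pKa = -log(5.10e-05) = 4.2924. pH = pKa + log([A⁻]/[HA]), so log([A⁻]/[HA]) = pH − pKa = 4.29 − 4.2924 = -0.0024. [A⁻]/[HA] = 10^(-0.0024) = 0.994

[A⁻]/[HA] = 0.994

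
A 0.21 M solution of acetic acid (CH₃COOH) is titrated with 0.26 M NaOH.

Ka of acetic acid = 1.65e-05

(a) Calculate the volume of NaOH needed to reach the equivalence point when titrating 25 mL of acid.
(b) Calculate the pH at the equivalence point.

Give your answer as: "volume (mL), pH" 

moles acid = 0.21 × 25/1000 = 0.00525 mol; V_base = moles/0.26 × 1000 = 20.2 mL. At equivalence only the conjugate base is present: [A⁻] = 0.00525/0.045 = 1.1617e-01 M. Kb = Kw/Ka = 6.06e-10; [OH⁻] = √(Kb × [A⁻]) = 8.3908e-06; pOH = 5.08; pH = 14 - pOH = 8.92.

V = 20.2 mL, pH = 8.92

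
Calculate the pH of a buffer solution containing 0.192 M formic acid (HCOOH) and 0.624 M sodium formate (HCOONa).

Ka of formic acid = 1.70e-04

pKa = -log(1.70e-04) = 3.77. pH = pKa + log([A⁻]/[HA]) = 3.77 + log(0.624/0.192)

pH = 4.28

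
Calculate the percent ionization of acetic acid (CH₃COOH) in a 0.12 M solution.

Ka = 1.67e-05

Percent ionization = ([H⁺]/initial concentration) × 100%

Using Ka equilibrium: x² + Ka×x - Ka×C = 0. Solving: [H⁺] = 1.4073e-03. Percent = (1.4073e-03/0.12) × 100

Percent ionization = 1.17%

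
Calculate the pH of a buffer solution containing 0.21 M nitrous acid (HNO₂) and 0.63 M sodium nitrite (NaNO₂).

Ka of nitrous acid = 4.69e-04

pKa = -log(4.69e-04) = 3.33. pH = pKa + log([A⁻]/[HA]) = 3.33 + log(0.63/0.21)

pH = 3.81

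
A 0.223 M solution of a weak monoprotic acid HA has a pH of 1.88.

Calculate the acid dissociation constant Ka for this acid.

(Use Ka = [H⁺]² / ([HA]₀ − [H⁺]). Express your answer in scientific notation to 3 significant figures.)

[H⁺] = 10^(−pH) = 10^(−1.88) = 1.318e-02 M. For HA ⇌ H⁺ + A⁻, Ka = [H⁺][A⁻]/[HA] = [H⁺]² / ([HA]₀ − [H⁺]) = (1.318e-02)² / (0.223 − 1.318e-02) = 8.28e-04.

K_a = 8.28e-04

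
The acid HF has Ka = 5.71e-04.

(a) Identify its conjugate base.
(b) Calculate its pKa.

(a) The conjugate base is formed by removing one H⁺ from HF, giving F⁻. (b) pKa = -log(Ka) = -log(5.71e-04) = 3.24.

Conjugate base: F⁻; pK_a = 3.24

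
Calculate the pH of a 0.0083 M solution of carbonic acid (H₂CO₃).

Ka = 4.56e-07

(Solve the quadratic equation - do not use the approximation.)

x² + Ka×x - Ka×C = 0. Using quadratic formula: [H⁺] = 6.1293e-05

pH = 4.21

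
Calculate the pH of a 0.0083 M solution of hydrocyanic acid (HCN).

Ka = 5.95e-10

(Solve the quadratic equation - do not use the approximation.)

x² + Ka×x - Ka×C = 0. Using quadratic formula: [H⁺] = 2.2220e-06

pH = 5.65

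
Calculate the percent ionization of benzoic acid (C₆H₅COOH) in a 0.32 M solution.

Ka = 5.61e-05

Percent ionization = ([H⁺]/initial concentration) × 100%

Using Ka equilibrium: x² + Ka×x - Ka×C = 0. Solving: [H⁺] = 4.2090e-03. Percent = (4.2090e-03/0.32) × 100

Percent ionization = 1.32%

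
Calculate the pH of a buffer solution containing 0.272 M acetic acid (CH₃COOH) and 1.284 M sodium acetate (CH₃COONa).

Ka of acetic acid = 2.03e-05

pKa = -log(2.03e-05) = 4.69. pH = pKa + log([A⁻]/[HA]) = 4.69 + log(1.284/0.272)

pH = 5.37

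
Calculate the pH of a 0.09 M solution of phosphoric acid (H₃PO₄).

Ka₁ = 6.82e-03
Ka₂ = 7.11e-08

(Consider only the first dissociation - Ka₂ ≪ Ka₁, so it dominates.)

First dissociation dominates. From Ka₁ = [H⁺][HA⁻]/[H₂A], x² + Ka₁·x − Ka₁·C = 0 with C = 0.09 M and Ka₁ = 6.82e-03. Solving: [H⁺] = (−Ka₁ + √(Ka₁² + 4·Ka₁·C)) / 2 = 2.1599e-02 M. pH = -log(2.1599e-02) = 1.67.

pH = 1.67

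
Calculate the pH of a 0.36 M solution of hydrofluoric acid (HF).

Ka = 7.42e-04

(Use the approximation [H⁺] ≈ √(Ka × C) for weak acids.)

[H⁺] = √(Ka × C) = √(7.42e-04 × 0.36) = 1.6344e-02. pH = -log(1.6344e-02)

pH = 1.79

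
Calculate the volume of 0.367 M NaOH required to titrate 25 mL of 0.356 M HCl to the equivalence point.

At equivalence: moles acid = moles base. moles HCl = 0.356 × 25/1000 = 0.0089 mol. V_base = moles / 0.367 × 1000 = 24.3 mL.

V_{base} = 24.3 mL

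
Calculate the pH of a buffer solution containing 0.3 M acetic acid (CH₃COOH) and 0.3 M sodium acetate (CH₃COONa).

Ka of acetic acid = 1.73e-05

pKa = -log(1.73e-05) = 4.76. pH = pKa + log([A⁻]/[HA]) = 4.76 + log(0.3/0.3)

pH = 4.76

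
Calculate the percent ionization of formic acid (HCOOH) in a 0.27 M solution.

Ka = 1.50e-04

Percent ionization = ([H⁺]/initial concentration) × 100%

Using Ka equilibrium: x² + Ka×x - Ka×C = 0. Solving: [H⁺] = 6.2894e-03. Percent = (6.2894e-03/0.27) × 100

Percent ionization = 2.33%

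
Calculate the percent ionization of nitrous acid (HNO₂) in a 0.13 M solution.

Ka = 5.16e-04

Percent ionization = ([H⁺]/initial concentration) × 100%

Using Ka equilibrium: x² + Ka×x - Ka×C = 0. Solving: [H⁺] = 7.9363e-03. Percent = (7.9363e-03/0.13) × 100

Percent ionization = 6.1%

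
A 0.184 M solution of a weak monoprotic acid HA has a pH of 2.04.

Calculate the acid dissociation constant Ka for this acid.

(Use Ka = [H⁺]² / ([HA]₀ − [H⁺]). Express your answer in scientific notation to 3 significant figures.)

[H⁺] = 10^(−pH) = 10^(−2.04) = 9.120e-03 M. For HA ⇌ H⁺ + A⁻, Ka = [H⁺][A⁻]/[HA] = [H⁺]² / ([HA]₀ − [H⁺]) = (9.120e-03)² / (0.184 − 9.120e-03) = 4.76e-04.

K_a = 4.76e-04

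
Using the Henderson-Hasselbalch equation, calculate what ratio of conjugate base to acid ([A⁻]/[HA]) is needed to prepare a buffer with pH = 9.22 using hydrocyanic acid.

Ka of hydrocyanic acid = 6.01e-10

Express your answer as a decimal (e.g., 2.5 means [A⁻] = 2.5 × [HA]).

pKa = -log(6.01e-10) = 9.2211. pH = pKa + log([A⁻]/[HA]), so log([A⁻]/[HA]) = pH − pKa = 9.22 − 9.2211 = -0.0011. [A⁻]/[HA] = 10^(-0.0011) = 0.997

[A⁻]/[HA] = 0.997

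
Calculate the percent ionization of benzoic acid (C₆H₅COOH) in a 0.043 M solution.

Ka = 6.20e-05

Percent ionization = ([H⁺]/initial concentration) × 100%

Using Ka equilibrium: x² + Ka×x - Ka×C = 0. Solving: [H⁺] = 1.6021e-03. Percent = (1.6021e-03/0.043) × 100

Percent ionization = 3.73%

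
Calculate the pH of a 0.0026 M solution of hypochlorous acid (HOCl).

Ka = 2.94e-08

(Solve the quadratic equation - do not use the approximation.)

x² + Ka×x - Ka×C = 0. Using quadratic formula: [H⁺] = 8.7283e-06

pH = 5.06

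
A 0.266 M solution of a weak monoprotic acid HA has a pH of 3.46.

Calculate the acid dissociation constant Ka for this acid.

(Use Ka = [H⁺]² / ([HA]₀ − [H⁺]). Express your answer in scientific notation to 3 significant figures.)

[H⁺] = 10^(−pH) = 10^(−3.46) = 3.467e-04 M. For HA ⇌ H⁺ + A⁻, Ka = [H⁺][A⁻]/[HA] = [H⁺]² / ([HA]₀ − [H⁺]) = (3.467e-04)² / (0.266 − 3.467e-04) = 4.53e-07.

K_a = 4.53e-07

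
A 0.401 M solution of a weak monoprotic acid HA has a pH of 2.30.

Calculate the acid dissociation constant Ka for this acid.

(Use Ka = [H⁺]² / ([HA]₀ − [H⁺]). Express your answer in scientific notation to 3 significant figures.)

[H⁺] = 10^(−pH) = 10^(−2.30) = 5.012e-03 M. For HA ⇌ H⁺ + A⁻, Ka = [H⁺][A⁻]/[HA] = [H⁺]² / ([HA]₀ − [H⁺]) = (5.012e-03)² / (0.401 − 5.012e-03) = 6.34e-05.

K_a = 6.34e-05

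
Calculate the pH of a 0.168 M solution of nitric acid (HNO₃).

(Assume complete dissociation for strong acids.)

[H⁺] = 0.168 M for strong acid. pH = -log[H⁺] = -log(0.168)

pH = 0.77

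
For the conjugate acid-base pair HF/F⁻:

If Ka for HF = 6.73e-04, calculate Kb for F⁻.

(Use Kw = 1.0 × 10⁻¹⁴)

For a conjugate pair Ka × Kb = Kw, so Kb = Kw/Ka = 1.0 × 10⁻¹⁴ / 6.73e-04 = 1.49e-11.

K_b = 1.49e-11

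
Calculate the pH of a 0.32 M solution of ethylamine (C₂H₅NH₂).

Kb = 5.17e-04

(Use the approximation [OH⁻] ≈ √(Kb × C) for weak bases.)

[OH⁻] = √(Kb × C) = √(5.17e-04 × 0.32) = 1.2862e-02. pOH = 1.89, pH = 14 - pOH

pH = 12.11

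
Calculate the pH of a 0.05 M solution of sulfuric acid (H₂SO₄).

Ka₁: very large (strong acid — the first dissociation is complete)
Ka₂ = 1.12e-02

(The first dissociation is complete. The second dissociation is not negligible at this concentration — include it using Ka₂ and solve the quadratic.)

First dissociation is complete: [H⁺]₀ = [HSO₄⁻]₀ = C = 0.05 M. Second dissociation HSO₄⁻ ⇌ H⁺ + SO₄²⁻: let x = [SO₄²⁻]. Ka₂ = (C + x)·x / (C − x) = 1.12e-02 → x² + (C + Ka₂)·x − Ka₂·C = 0 → x² + 0.06120·x − 5.600e-04 = 0. x = (−0.06120 + √(0.06120² + 4 × 5.600e-04)) / 2 = 8.0828e-03 M. [H⁺] = C + x = 0.05 + 8.0828e-03 = 5.8083e-02 M. pH = -log(5.8083e-02) = 1.24.

pH = 1.24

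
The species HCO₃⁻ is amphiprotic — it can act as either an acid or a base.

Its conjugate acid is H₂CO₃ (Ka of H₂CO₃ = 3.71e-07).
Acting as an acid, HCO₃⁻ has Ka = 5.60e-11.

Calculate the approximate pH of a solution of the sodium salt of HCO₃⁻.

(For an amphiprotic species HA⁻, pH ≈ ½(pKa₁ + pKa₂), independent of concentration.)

pKa₁ = -log(3.71e-07) = 6.43; pKa₂ = -log(5.60e-11) = 10.25. For an amphiprotic species, pH ≈ ½(pKa₁ + pKa₂) = ½(6.43 + 10.25) = 8.34.

pH = 8.34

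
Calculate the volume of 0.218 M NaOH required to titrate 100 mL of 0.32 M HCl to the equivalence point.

At equivalence: moles acid = moles base. moles HCl = 0.32 × 100/1000 = 0.032 mol. V_base = moles / 0.218 × 1000 = 146.8 mL.

V_{base} = 146.8 mL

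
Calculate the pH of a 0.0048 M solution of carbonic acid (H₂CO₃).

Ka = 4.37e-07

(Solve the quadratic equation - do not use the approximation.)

x² + Ka×x - Ka×C = 0. Using quadratic formula: [H⁺] = 4.5582e-05

pH = 4.34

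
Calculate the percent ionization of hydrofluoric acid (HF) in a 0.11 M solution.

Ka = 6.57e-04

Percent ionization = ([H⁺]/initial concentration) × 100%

Using Ka equilibrium: x² + Ka×x - Ka×C = 0. Solving: [H⁺] = 8.1790e-03. Percent = (8.1790e-03/0.11) × 100

Percent ionization = 7.44%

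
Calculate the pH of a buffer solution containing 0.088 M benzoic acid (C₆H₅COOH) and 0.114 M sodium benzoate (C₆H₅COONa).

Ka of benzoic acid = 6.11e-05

pKa = -log(6.11e-05) = 4.21. pH = pKa + log([A⁻]/[HA]) = 4.21 + log(0.114/0.088)

pH = 4.33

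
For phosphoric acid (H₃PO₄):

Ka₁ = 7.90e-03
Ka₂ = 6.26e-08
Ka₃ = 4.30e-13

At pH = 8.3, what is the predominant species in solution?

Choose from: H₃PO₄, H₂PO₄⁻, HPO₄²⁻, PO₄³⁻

pKa₁ = 2.10, pKa₂ = 7.20, pKa₃ = 12.37. For a polyprotic acid the predominant species crosses at each pKa: below pKa_n the protonated form dominates, above it the deprotonated form does. At pH = 8.3, the predominant species is HPO₄²⁻.

HPO₄²⁻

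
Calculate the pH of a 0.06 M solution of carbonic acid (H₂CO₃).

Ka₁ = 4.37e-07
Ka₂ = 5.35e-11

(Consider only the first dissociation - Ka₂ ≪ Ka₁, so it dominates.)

First dissociation dominates. From Ka₁ = [H⁺][HA⁻]/[H₂A], x² + Ka₁·x − Ka₁·C = 0 with C = 0.06 M and Ka₁ = 4.37e-07. Solving: [H⁺] = (−Ka₁ + √(Ka₁² + 4·Ka₁·C)) / 2 = 1.6171e-04 M. pH = -log(1.6171e-04) = 3.79.

pH = 3.79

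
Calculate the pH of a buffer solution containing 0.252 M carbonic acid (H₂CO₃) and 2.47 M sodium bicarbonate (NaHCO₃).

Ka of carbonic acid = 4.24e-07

pKa = -log(4.24e-07) = 6.37. pH = pKa + log([A⁻]/[HA]) = 6.37 + log(2.47/0.252)

pH = 7.36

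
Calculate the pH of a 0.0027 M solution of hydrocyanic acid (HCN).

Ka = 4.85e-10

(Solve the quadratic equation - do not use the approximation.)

x² + Ka×x - Ka×C = 0. Using quadratic formula: [H⁺] = 1.1441e-06

pH = 5.94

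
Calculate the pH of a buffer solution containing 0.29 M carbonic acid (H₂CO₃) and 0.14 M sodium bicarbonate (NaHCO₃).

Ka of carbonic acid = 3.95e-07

pKa = -log(3.95e-07) = 6.40. pH = pKa + log([A⁻]/[HA]) = 6.40 + log(0.14/0.29)

pH = 6.09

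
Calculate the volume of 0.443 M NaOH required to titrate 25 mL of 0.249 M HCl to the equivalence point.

At equivalence: moles acid = moles base. moles HCl = 0.249 × 25/1000 = 0.006225 mol. V_base = moles / 0.443 × 1000 = 14.1 mL.

V_{base} = 14.1 mL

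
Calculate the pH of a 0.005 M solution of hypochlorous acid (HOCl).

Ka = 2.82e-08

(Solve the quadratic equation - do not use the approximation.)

x² + Ka×x - Ka×C = 0. Using quadratic formula: [H⁺] = 1.1860e-05

pH = 4.93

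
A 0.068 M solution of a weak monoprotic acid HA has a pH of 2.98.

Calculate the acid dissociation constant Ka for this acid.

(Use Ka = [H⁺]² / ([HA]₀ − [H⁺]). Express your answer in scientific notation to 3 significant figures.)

[H⁺] = 10^(−pH) = 10^(−2.98) = 1.047e-03 M. For HA ⇌ H⁺ + A⁻, Ka = [H⁺][A⁻]/[HA] = [H⁺]² / ([HA]₀ − [H⁺]) = (1.047e-03)² / (0.068 − 1.047e-03) = 1.64e-05.

K_a = 1.64e-05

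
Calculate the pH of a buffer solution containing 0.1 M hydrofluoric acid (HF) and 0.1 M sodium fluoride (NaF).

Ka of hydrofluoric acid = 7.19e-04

pKa = -log(7.19e-04) = 3.14. pH = pKa + log([A⁻]/[HA]) = 3.14 + log(0.1/0.1)

pH = 3.14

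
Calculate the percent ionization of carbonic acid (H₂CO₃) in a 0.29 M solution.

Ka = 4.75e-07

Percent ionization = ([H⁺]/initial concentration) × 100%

Using Ka equilibrium: x² + Ka×x - Ka×C = 0. Solving: [H⁺] = 3.7091e-04. Percent = (3.7091e-04/0.29) × 100

Percent ionization = 0.128%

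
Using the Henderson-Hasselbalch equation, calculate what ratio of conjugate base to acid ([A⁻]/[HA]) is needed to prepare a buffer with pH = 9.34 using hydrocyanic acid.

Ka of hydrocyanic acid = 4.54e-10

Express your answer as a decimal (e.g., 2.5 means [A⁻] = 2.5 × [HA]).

pKa = -log(4.54e-10) = 9.3429. pH = pKa + log([A⁻]/[HA]), so log([A⁻]/[HA]) = pH − pKa = 9.34 − 9.3429 = -0.0029. [A⁻]/[HA] = 10^(-0.0029) = 0.993

[A⁻]/[HA] = 0.993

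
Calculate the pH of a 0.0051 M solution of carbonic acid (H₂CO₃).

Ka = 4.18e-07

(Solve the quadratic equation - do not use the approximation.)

x² + Ka×x - Ka×C = 0. Using quadratic formula: [H⁺] = 4.5963e-05

pH = 4.34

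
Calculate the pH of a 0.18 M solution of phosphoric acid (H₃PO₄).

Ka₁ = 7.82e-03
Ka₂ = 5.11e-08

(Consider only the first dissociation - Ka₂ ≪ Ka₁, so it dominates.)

First dissociation dominates. From Ka₁ = [H⁺][HA⁻]/[H₂A], x² + Ka₁·x − Ka₁·C = 0 with C = 0.18 M and Ka₁ = 7.82e-03. Solving: [H⁺] = (−Ka₁ + √(Ka₁² + 4·Ka₁·C)) / 2 = 3.3811e-02 M. pH = -log(3.3811e-02) = 1.47.

pH = 1.47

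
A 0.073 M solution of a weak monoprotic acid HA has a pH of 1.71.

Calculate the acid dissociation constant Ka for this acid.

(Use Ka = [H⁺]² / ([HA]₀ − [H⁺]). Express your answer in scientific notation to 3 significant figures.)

[H⁺] = 10^(−pH) = 10^(−1.71) = 1.950e-02 M. For HA ⇌ H⁺ + A⁻, Ka = [H⁺][A⁻]/[HA] = [H⁺]² / ([HA]₀ − [H⁺]) = (1.950e-02)² / (0.073 − 1.950e-02) = 7.11e-03.

K_a = 7.11e-03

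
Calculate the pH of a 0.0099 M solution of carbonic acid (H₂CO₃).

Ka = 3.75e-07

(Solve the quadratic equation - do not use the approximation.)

x² + Ka×x - Ka×C = 0. Using quadratic formula: [H⁺] = 6.0743e-05

pH = 4.22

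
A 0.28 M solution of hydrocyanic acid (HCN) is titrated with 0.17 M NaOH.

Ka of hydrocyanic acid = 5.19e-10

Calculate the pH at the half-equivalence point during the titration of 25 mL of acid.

At half-equivalence [HA] = [A⁻], so Henderson-Hasselbalch gives pH = pKa = -log(5.19e-10) = 9.28.

pH = pKa = 9.28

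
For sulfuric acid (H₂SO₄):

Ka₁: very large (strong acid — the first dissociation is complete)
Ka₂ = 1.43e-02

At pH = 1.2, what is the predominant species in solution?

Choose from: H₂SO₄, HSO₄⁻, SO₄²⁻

The first dissociation is complete, so H₂SO₄ itself is never the predominant species in water; pKa₂ = -log(1.43e-02) = 1.84. For a polyprotic acid the predominant species crosses at each pKa: below pKa_n the protonated form dominates, above it the deprotonated form does. At pH = 1.2, the predominant species is HSO₄⁻.

HSO₄⁻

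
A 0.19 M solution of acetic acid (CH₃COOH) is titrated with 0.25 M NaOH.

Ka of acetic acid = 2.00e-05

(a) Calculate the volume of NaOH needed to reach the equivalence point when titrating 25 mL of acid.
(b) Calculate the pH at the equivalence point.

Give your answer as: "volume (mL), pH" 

moles acid = 0.19 × 25/1000 = 0.00475 mol; V_base = moles/0.25 × 1000 = 19.0 mL. At equivalence only the conjugate base is present: [A⁻] = 0.00475/0.044 = 1.0795e-01 M. Kb = Kw/Ka = 5.00e-10; [OH⁻] = √(Kb × [A⁻]) = 7.3469e-06; pOH = 5.13; pH = 14 - pOH = 8.87.

V = 19.0 mL, pH = 8.87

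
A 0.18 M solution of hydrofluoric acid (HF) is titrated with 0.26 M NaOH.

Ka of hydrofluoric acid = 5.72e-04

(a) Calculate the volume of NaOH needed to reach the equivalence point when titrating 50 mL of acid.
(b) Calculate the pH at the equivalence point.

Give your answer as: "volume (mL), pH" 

moles acid = 0.18 × 50/1000 = 0.009 mol; V_base = moles/0.26 × 1000 = 34.6 mL. At equivalence only the conjugate base is present: [A⁻] = 0.009/0.085 = 1.0636e-01 M. Kb = Kw/Ka = 1.75e-11; [OH⁻] = √(Kb × [A⁻]) = 1.3636e-06; pOH = 5.87; pH = 14 - pOH = 8.13.

V = 34.6 mL, pH = 8.13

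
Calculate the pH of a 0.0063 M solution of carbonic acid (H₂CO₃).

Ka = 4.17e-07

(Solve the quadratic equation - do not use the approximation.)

x² + Ka×x - Ka×C = 0. Using quadratic formula: [H⁺] = 5.1047e-05

pH = 4.29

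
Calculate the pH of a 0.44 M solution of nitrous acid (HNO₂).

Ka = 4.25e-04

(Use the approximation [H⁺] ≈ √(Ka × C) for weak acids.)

[H⁺] = √(Ka × C) = √(4.25e-04 × 0.44) = 1.3675e-02. pH = -log(1.3675e-02)

pH = 1.86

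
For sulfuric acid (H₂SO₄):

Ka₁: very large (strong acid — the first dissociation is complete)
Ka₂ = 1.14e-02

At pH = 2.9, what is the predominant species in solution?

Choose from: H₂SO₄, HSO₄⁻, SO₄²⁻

The first dissociation is complete, so H₂SO₄ itself is never the predominant species in water; pKa₂ = -log(1.14e-02) = 1.94. For a polyprotic acid the predominant species crosses at each pKa: below pKa_n the protonated form dominates, above it the deprotonated form does. At pH = 2.9, the predominant species is SO₄²⁻.

SO₄²⁻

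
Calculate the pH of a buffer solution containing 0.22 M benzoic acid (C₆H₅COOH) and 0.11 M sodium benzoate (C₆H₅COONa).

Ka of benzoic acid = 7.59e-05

pKa = -log(7.59e-05) = 4.12. pH = pKa + log([A⁻]/[HA]) = 4.12 + log(0.11/0.22)

pH = 3.82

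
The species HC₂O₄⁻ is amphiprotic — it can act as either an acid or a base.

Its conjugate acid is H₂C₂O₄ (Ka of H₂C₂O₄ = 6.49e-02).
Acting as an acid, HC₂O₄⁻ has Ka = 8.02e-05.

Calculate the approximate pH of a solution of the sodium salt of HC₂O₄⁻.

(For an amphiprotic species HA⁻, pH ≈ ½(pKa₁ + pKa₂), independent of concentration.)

pKa₁ = -log(6.49e-02) = 1.19; pKa₂ = -log(8.02e-05) = 4.10. For an amphiprotic species, pH ≈ ½(pKa₁ + pKa₂) = ½(1.19 + 4.10) = 2.64.

pH = 2.64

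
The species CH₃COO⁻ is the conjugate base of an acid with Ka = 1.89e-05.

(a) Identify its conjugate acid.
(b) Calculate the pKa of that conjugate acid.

(a) The conjugate acid is formed by adding one H⁺ to CH₃COO⁻, giving CH₃COOH. (b) pKa = -log(Ka) = -log(1.89e-05) = 4.72.

Conjugate acid: CH₃COOH; pK_a = 4.72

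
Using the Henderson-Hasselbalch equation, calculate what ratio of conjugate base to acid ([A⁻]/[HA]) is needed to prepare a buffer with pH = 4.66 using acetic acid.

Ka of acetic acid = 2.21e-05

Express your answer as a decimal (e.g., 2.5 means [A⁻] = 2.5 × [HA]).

pKa = -log(2.21e-05) = 4.6556. pH = pKa + log([A⁻]/[HA]), so log([A⁻]/[HA]) = pH − pKa = 4.66 − 4.6556 = 0.0044. [A⁻]/[HA] = 10^(0.0044) = 1.01

[A⁻]/[HA] = 1.01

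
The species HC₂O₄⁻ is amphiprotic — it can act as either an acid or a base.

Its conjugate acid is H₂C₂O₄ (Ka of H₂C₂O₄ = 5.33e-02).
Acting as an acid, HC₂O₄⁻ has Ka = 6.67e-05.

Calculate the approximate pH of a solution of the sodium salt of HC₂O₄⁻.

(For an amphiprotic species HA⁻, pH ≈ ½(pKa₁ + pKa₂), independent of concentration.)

pKa₁ = -log(5.33e-02) = 1.27; pKa₂ = -log(6.67e-05) = 4.18. For an amphiprotic species, pH ≈ ½(pKa₁ + pKa₂) = ½(1.27 + 4.18) = 2.72.

pH = 2.72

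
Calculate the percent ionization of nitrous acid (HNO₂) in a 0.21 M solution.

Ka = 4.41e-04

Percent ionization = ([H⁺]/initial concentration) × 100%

Using Ka equilibrium: x² + Ka×x - Ka×C = 0. Solving: [H⁺] = 9.4054e-03. Percent = (9.4054e-03/0.21) × 100

Percent ionization = 4.48%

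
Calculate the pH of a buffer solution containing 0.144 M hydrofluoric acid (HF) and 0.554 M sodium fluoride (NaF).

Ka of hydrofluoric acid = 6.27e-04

pKa = -log(6.27e-04) = 3.20. pH = pKa + log([A⁻]/[HA]) = 3.20 + log(0.554/0.144)

pH = 3.79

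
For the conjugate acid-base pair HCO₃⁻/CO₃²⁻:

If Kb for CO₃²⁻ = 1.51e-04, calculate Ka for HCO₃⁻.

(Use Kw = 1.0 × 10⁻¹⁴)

For a conjugate pair Ka × Kb = Kw, so Ka = Kw/Kb = 1.0 × 10⁻¹⁴ / 1.51e-04 = 6.62e-11.

K_a = 6.62e-11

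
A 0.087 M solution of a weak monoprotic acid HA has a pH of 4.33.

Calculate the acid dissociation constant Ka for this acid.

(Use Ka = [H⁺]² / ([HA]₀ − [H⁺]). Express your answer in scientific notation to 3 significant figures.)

[H⁺] = 10^(−pH) = 10^(−4.33) = 4.677e-05 M. For HA ⇌ H⁺ + A⁻, Ka = [H⁺][A⁻]/[HA] = [H⁺]² / ([HA]₀ − [H⁺]) = (4.677e-05)² / (0.087 − 4.677e-05) = 2.52e-08.

K_a = 2.52e-08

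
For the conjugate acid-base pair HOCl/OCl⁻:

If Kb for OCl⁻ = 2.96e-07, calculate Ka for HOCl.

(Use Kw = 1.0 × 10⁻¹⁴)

For a conjugate pair Ka × Kb = Kw, so Ka = Kw/Kb = 1.0 × 10⁻¹⁴ / 2.96e-07 = 3.38e-08.

K_a = 3.38e-08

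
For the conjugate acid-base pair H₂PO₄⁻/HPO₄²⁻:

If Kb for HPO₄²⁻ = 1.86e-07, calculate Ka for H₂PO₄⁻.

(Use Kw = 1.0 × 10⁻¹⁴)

For a conjugate pair Ka × Kb = Kw, so Ka = Kw/Kb = 1.0 × 10⁻¹⁴ / 1.86e-07 = 5.38e-08.

K_a = 5.38e-08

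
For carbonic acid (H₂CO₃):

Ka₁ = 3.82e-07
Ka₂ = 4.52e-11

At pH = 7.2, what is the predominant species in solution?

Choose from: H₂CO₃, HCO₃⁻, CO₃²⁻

pKa₁ = 6.42, pKa₂ = 10.34. For a polyprotic acid the predominant species crosses at each pKa: below pKa_n the protonated form dominates, above it the deprotonated form does. At pH = 7.2, the predominant species is HCO₃⁻.

HCO₃⁻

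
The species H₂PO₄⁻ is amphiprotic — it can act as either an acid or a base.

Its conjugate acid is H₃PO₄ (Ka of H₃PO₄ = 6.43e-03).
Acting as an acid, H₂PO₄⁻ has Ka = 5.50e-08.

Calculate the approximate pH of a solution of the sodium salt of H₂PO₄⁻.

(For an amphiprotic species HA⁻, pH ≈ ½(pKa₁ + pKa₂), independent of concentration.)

pKa₁ = -log(6.43e-03) = 2.19; pKa₂ = -log(5.50e-08) = 7.26. For an amphiprotic species, pH ≈ ½(pKa₁ + pKa₂) = ½(2.19 + 7.26) = 4.73.

pH = 4.73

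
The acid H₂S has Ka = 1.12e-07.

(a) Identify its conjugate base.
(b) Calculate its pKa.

(a) The conjugate base is formed by removing one H⁺ from H₂S, giving HS⁻. (b) pKa = -log(Ka) = -log(1.12e-07) = 6.95.

Conjugate base: HS⁻; pK_a = 6.95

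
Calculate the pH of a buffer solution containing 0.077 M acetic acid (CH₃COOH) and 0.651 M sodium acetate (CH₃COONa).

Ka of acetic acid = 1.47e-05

pKa = -log(1.47e-05) = 4.83. pH = pKa + log([A⁻]/[HA]) = 4.83 + log(0.651/0.077)

pH = 5.76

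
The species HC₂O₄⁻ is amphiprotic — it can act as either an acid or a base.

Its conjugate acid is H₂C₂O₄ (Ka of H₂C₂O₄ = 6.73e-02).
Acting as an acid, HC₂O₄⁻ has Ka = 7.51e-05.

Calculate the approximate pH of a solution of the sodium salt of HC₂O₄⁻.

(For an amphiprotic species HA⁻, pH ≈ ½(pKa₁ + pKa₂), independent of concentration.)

pKa₁ = -log(6.73e-02) = 1.17; pKa₂ = -log(7.51e-05) = 4.12. For an amphiprotic species, pH ≈ ½(pKa₁ + pKa₂) = ½(1.17 + 4.12) = 2.65.

pH = 2.65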